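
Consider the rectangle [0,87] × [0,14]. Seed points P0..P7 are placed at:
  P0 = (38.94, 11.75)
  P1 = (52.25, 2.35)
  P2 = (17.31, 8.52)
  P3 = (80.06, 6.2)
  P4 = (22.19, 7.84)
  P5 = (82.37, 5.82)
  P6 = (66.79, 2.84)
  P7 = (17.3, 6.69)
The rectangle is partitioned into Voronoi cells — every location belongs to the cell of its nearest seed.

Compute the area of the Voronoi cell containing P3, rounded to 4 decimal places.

Area of P3's cell: 120.1312

1. box [0,87]×[0,14]: [(0, 0) (87, 0) (87, 14) (0, 14)]
2. ⊥bis P3·P0 via (59.5,8.975): [(58.2886, 0) (87, 0) (87, 14) (60.1782, 14)]  |A|=388.7319
3. ⊥bis P3·P1 via (66.155,4.275): [(66.7468, 0) (87, 0) (87, 14) (64.8087, 14)]  |A|=297.1115
4. ⊥bis P3·P2 via (48.685,7.36): [(66.7468, 0) (87, 0) (87, 14) (64.8087, 14)]  |A|=297.1115
5. ⊥bis P3·P4 via (51.125,7.02): [(66.7468, 0) (87, 0) (87, 14) (64.8087, 14)]  |A|=297.1115
6. ⊥bis P3·P5 via (81.215,6.01): [(66.7468, 0) (80.2263, 0) (82.5294, 14) (64.8087, 14)]  |A|=218.4015
7. ⊥bis P3·P6 via (73.425,4.52): [(74.5695, 0) (80.2263, 0) (82.5294, 14) (71.0246, 14)]  |A|=120.1312
8. ⊥bis P3·P7 via (48.68,6.445): [(74.5695, 0) (80.2263, 0) (82.5294, 14) (71.0246, 14)]  |A|=120.1312
9. canonical 4-gon: [(74.5695, 0) (80.2263, 0) (82.5294, 14) (71.0246, 14)]
10. shoelace: 120.1312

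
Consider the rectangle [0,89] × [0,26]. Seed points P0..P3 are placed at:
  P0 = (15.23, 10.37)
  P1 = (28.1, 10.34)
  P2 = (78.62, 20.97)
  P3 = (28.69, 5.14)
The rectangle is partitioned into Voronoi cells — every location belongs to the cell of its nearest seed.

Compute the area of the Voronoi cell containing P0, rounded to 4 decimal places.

1. box [0,89]×[0,26]: [(0, 0) (89, 0) (89, 26) (0, 26)]
2. ⊥bis P0·P1 via (21.665,10.355): [(0, 0) (21.6409, 0) (21.7015, 26) (0, 26)]  |A|=563.4503
3. ⊥bis P0·P2 via (46.925,15.67): [(0, 0) (21.6409, 0) (21.7015, 26) (0, 26)]  |A|=563.4503
4. ⊥bis P0·P3 via (21.96,7.755): [(0, 0) (18.9467, 0) (21.6571, 6.9755) (21.7015, 26) (0, 26)]  |A|=554.0538
5. canonical 5-gon: [(0, 0) (18.9467, 0) (21.6571, 6.9755) (21.7015, 26) (0, 26)]
6. shoelace: 554.0538

Area of P0's cell: 554.0538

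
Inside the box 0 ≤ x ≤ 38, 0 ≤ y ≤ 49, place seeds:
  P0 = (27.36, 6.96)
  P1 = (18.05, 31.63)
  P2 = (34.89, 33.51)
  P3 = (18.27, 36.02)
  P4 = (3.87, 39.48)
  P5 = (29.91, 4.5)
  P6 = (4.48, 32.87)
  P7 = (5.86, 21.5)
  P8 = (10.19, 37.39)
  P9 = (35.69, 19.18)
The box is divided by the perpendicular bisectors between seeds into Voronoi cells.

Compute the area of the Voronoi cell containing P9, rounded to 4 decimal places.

1. box [0,38]×[0,49]: [(0, 0) (38, 0) (38, 49) (0, 49)]
2. ⊥bis P9·P0 via (31.525,13.07): [(0, 34.5596) (38, 8.6562) (38, 49) (0, 49)]  |A|=1040.8995
3. ⊥bis P9·P1 via (26.87,25.405): [(22.5042, 19.2192) (38, 8.6562) (38, 41.1747)]  |A|=251.9507
4. ⊥bis P9·P2 via (35.29,26.345): [(27.2153, 25.8942) (22.5042, 19.2192) (38, 8.6562) (38, 26.4963)]  |A|=172.7992
5. ⊥bis P9·P3 via (26.98,27.6): [(27.2153, 25.8942) (22.5042, 19.2192) (38, 8.6562) (38, 26.4963)]  |A|=172.7992
6. ⊥bis P9·P4 via (19.78,29.33): [(27.2153, 25.8942) (22.5042, 19.2192) (38, 8.6562) (38, 26.4963)]  |A|=172.7992
7. ⊥bis P9·P5 via (32.8,11.84): [(27.2153, 25.8942) (22.5042, 19.2192) (34.0533, 11.3465) (38, 9.7926) (38, 26.4963)]  |A|=170.5567
8. ⊥bis P9·P6 via (20.085,26.025): [(27.2153, 25.8942) (22.5042, 19.2192) (34.0533, 11.3465) (38, 9.7926) (38, 26.4963)]  |A|=170.5567
9. ⊥bis P9·P7 via (20.775,20.34): [(27.2153, 25.8942) (22.5042, 19.2192) (34.0533, 11.3465) (38, 9.7926) (38, 26.4963)]  |A|=170.5567
10. ⊥bis P9·P8 via (22.94,28.285): [(27.2153, 25.8942) (22.5042, 19.2192) (34.0533, 11.3465) (38, 9.7926) (38, 26.4963)]  |A|=170.5567
11. canonical 5-gon: [(27.2153, 25.8942) (22.5042, 19.2192) (34.0533, 11.3465) (38, 9.7926) (38, 26.4963)]
12. shoelace: 170.5567

Area of P9's cell: 170.5567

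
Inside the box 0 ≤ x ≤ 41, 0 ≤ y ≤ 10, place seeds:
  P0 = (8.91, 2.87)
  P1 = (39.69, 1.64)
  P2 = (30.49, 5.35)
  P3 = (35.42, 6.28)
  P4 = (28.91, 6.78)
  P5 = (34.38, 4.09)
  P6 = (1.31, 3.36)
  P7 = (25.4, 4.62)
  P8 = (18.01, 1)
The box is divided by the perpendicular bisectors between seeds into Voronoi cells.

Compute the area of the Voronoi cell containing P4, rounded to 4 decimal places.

Area of P4's cell: 24.7767

1. box [0,41]×[0,10]: [(0, 0) (41, 0) (41, 10) (0, 10)]
2. ⊥bis P4·P0 via (18.91,4.825): [(19.8533, 0) (41, 0) (41, 10) (17.8983, 10)]  |A|=221.2421
3. ⊥bis P4·P1 via (34.3,4.21): [(19.8533, 0) (32.2926, 0) (37.0607, 10) (17.8983, 10)]  |A|=158.0089
4. ⊥bis P4·P2 via (29.7,6.065): [(19.8533, 0) (24.2108, 0) (33.2614, 10) (17.8983, 10)]  |A|=98.6032
5. ⊥bis P4·P3 via (32.165,6.53): [(19.8533, 0) (24.2108, 0) (32.3546, 8.998) (32.4315, 10) (17.8983, 10)]  |A|=98.1874
6. ⊥bis P4·P5 via (31.645,5.435): [(19.8533, 0) (24.2108, 0) (32.3546, 8.998) (32.4315, 10) (17.8983, 10)]  |A|=98.1874
7. ⊥bis P4·P6 via (15.11,5.07): [(19.8533, 0) (24.2108, 0) (32.3546, 8.998) (32.4315, 10) (17.8983, 10)]  |A|=98.1874
8. ⊥bis P4·P7 via (27.155,5.7): [(28.0514, 4.2434) (32.3546, 8.998) (32.4315, 10) (24.5088, 10)]  |A|=24.7767
9. ⊥bis P4·P8 via (23.46,3.89): [(28.0514, 4.2434) (32.3546, 8.998) (32.4315, 10) (24.5088, 10)]  |A|=24.7767
10. canonical 4-gon: [(28.0514, 4.2434) (32.3546, 8.998) (32.4315, 10) (24.5088, 10)]
11. shoelace: 24.7767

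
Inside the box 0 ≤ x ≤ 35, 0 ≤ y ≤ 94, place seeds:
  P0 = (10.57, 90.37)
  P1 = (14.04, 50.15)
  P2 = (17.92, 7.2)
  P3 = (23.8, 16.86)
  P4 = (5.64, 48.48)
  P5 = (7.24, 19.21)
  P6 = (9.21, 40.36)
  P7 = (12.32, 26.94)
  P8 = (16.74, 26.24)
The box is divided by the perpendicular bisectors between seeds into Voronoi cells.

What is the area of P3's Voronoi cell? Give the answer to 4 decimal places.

Area of P3's cell: 311.2804

1. box [0,35]×[0,94]: [(0, 0) (35, 0) (35, 94) (0, 94)]
2. ⊥bis P3·P0 via (17.185,53.615): [(0, 50.5221) (0, 0) (35, 0) (35, 56.8213)]  |A|=1878.5092
3. ⊥bis P3·P1 via (18.92,33.505): [(0, 27.958) (0, 0) (35, 0) (35, 38.2194)]  |A|=1158.1039
4. ⊥bis P3·P2 via (20.86,12.03): [(0, 27.958) (0, 24.7274) (35, 3.423) (35, 38.2194)]  |A|=665.4713
5. ⊥bis P3·P4 via (14.72,32.67): [(13.3102, 31.8603) (0.4323, 24.4643) (35, 3.423) (35, 38.2194)]  |A|=640.6785
6. ⊥bis P3·P5 via (15.52,18.035): [(17.663, 33.1365) (15.1602, 15.4995) (35, 3.423) (35, 38.2194)]  |A|=491.7017
7. ⊥bis P3·P6 via (16.505,28.61): [(29.283, 36.5432) (17.0705, 28.9611) (15.1602, 15.4995) (35, 3.423) (35, 38.2194)]  |A|=468.452
8. ⊥bis P3·P7 via (18.06,21.9): [(31.4841, 37.1886) (15.6846, 19.1946) (15.1602, 15.4995) (35, 3.423) (35, 38.2194)]  |A|=399.3646
9. ⊥bis P3·P8 via (20.27,21.55): [(15.5104, 17.9676) (15.1602, 15.4995) (35, 3.423) (35, 32.6368)]  |A|=311.2804
10. canonical 4-gon: [(15.5104, 17.9676) (15.1602, 15.4995) (35, 3.423) (35, 32.6368)]
11. shoelace: 311.2804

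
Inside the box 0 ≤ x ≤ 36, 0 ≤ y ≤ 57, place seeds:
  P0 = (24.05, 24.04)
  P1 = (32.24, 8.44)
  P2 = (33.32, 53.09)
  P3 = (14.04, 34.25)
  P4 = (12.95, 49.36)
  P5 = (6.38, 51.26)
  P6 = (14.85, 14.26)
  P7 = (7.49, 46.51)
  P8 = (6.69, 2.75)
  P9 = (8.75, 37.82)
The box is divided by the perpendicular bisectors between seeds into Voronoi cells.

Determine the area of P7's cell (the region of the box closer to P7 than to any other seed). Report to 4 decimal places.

1. box [0,36]×[0,57]: [(0, 0) (36, 0) (36, 57) (0, 57)]
2. ⊥bis P7·P0 via (15.77,35.275): [(0, 23.6528) (36, 50.1842) (36, 57) (0, 57)]  |A|=722.935
3. ⊥bis P7·P1 via (19.865,27.475): [(0, 23.6528) (36, 50.1842) (36, 57) (0, 57)]  |A|=722.935
4. ⊥bis P7·P2 via (20.405,49.8): [(0, 23.6528) (22.7876, 40.4469) (18.5709, 57) (0, 57)]  |A|=533.655
5. ⊥bis P7·P3 via (10.765,40.38): [(0, 34.6287) (21.3624, 46.0417) (18.5709, 57) (0, 57)]  |A|=340.7042
6. ⊥bis P7·P4 via (10.22,47.935): [(0, 34.6287) (13.4225, 41.7998) (5.4883, 57) (0, 57)]  |A|=191.8503
7. ⊥bis P7·P5 via (6.935,48.885): [(0, 47.2644) (0, 34.6287) (13.4225, 41.7998) (9.4209, 49.4659)]  |A|=125.3167
8. ⊥bis P7·P6 via (11.17,30.385): [(0, 47.2644) (0, 34.6287) (13.4225, 41.7998) (9.4209, 49.4659)]  |A|=125.3167
9. ⊥bis P7·P8 via (7.09,24.63): [(0, 47.2644) (0, 34.6287) (13.4225, 41.7998) (9.4209, 49.4659)]  |A|=125.3167
10. ⊥bis P7·P9 via (8.12,42.165): [(0, 47.2644) (0, 40.9876) (12.8722, 42.854) (9.4209, 49.4659)]  |A|=75.3416
11. canonical 4-gon: [(0, 47.2644) (0, 40.9876) (12.8722, 42.854) (9.4209, 49.4659)]
12. shoelace: 75.3416

Area of P7's cell: 75.3416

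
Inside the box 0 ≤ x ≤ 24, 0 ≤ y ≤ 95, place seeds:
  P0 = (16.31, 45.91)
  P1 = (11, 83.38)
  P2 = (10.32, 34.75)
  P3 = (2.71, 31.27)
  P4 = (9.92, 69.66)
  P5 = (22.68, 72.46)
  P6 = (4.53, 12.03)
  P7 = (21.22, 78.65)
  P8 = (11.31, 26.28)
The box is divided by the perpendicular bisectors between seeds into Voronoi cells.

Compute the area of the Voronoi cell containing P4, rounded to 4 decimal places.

1. box [0,24]×[0,95]: [(0, 0) (24, 0) (24, 95) (0, 95)]
2. ⊥bis P4·P0 via (13.115,57.785): [(0, 54.2564) (24, 60.7136) (24, 95) (0, 95)]  |A|=900.3598
3. ⊥bis P4·P1 via (10.46,76.52): [(0, 77.3434) (0, 54.2564) (24, 60.7136) (24, 75.4542)]  |A|=453.9305
4. ⊥bis P4·P2 via (10.12,52.205): [(0, 77.3434) (0, 54.2564) (24, 60.7136) (24, 75.4542)]  |A|=453.9305
5. ⊥bis P4·P3 via (6.315,50.465): [(0, 77.3434) (0, 54.2564) (24, 60.7136) (24, 75.4542)]  |A|=453.9305
6. ⊥bis P4·P5 via (16.3,71.06): [(15.1835, 76.1482) (0, 77.3434) (0, 54.2564) (18.8731, 59.3342)]  |A|=343.3034
7. ⊥bis P4·P6 via (7.225,40.845): [(15.1835, 76.1482) (0, 77.3434) (0, 54.2564) (18.8731, 59.3342)]  |A|=343.3034
8. ⊥bis P4·P7 via (15.57,74.155): [(15.6402, 74.0667) (13.9042, 76.2489) (0, 77.3434) (0, 54.2564) (18.8731, 59.3342)]  |A|=341.995
9. ⊥bis P4·P8 via (10.615,47.97): [(15.6402, 74.0667) (13.9042, 76.2489) (0, 77.3434) (0, 54.2564) (18.8731, 59.3342)]  |A|=341.995
10. canonical 5-gon: [(15.6402, 74.0667) (13.9042, 76.2489) (0, 77.3434) (0, 54.2564) (18.8731, 59.3342)]
11. shoelace: 341.995

Area of P4's cell: 341.9950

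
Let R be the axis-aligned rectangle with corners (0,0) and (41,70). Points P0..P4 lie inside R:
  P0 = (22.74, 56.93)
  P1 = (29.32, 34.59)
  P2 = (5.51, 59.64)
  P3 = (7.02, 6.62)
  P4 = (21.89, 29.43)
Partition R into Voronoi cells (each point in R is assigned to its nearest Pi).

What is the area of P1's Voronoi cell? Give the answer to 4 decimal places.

1. box [0,41]×[0,70]: [(0, 0) (41, 0) (41, 70) (0, 70)]
2. ⊥bis P1·P0 via (26.03,45.76): [(0, 38.0932) (0, 0) (41, 0) (41, 50.1692)]  |A|=1809.3792
3. ⊥bis P1·P2 via (17.415,47.115): [(11.481, 41.4748) (0, 30.5621) (0, 0) (41, 0) (41, 50.1692)]  |A|=1766.1469
4. ⊥bis P1·P3 via (18.17,20.605): [(11.481, 41.4748) (2.5916, 33.0254) (41, 2.403) (41, 50.1692)]  |A|=1003.3757
5. ⊥bis P1·P4 via (25.605,32.01): [(17.7496, 43.3211) (41, 9.8424) (41, 50.1692)]  |A|=468.807
6. canonical 3-gon: [(17.7496, 43.3211) (41, 9.8424) (41, 50.1692)]
7. shoelace: 468.807

Area of P1's cell: 468.8070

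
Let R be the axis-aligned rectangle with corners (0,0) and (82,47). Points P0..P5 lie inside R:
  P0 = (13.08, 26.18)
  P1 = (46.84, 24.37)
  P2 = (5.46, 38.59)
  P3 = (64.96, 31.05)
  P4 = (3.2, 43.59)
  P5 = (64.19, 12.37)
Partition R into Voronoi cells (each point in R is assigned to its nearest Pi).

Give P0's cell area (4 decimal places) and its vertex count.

1. box [0,82]×[0,47]: [(0, 0) (82, 0) (82, 47) (0, 47)]
2. ⊥bis P0·P1 via (29.96,25.275): [(0, 0) (28.6049, 0) (31.1248, 47) (0, 47)]  |A|=1403.6473
3. ⊥bis P0·P2 via (9.27,32.385): [(0, 26.693) (0, 0) (28.6049, 0) (31.0585, 45.7636)]  |A|=1069.0538
4. ⊥bis P0·P3 via (39.02,28.615): [(0, 26.693) (0, 0) (28.6049, 0) (31.0585, 45.7636)]  |A|=1069.0538
5. ⊥bis P0·P4 via (8.14,34.885): [(0, 26.693) (0, 0) (28.6049, 0) (31.0585, 45.7636)]  |A|=1069.0538
6. ⊥bis P0·P5 via (38.635,19.275): [(0, 26.693) (0, 0) (28.6049, 0) (31.0585, 45.7636)]  |A|=1069.0538
7. canonical 4-gon: [(0, 26.693) (0, 0) (28.6049, 0) (31.0585, 45.7636)]
8. shoelace: 1069.0538

Area of P0's cell: 1069.0538 (4 vertices)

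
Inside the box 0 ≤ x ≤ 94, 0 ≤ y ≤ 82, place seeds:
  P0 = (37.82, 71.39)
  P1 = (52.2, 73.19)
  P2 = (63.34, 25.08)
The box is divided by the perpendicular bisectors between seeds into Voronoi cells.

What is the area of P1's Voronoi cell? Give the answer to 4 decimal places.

Area of P1's cell: 1441.3738

1. box [0,94]×[0,82]: [(0, 0) (94, 0) (94, 82) (0, 82)]
2. ⊥bis P1·P0 via (45.01,72.29): [(54.0588, 0) (94, 0) (94, 82) (43.7946, 82)]  |A|=3696.0114
3. ⊥bis P1·P2 via (57.77,49.135): [(48.1862, 46.9158) (94, 57.5242) (94, 82) (43.7946, 82)]  |A|=1441.3738
4. canonical 4-gon: [(48.1862, 46.9158) (94, 57.5242) (94, 82) (43.7946, 82)]
5. shoelace: 1441.3738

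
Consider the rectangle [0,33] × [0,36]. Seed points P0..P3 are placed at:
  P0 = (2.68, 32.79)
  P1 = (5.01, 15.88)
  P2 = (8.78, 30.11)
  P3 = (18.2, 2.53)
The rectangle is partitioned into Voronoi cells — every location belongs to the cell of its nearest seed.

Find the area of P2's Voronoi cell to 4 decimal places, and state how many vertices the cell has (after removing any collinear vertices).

Area of P2's cell: 413.9442 (5 vertices)

1. box [0,33]×[0,36]: [(0, 0) (33, 0) (33, 36) (0, 36)]
2. ⊥bis P2·P0 via (5.73,31.45): [(0, 18.4078) (0, 0) (33, 0) (33, 36) (7.729, 36)]  |A|=1120.0149
3. ⊥bis P2·P1 via (6.895,22.995): [(2.5241, 24.153) (33, 16.0789) (33, 36) (7.729, 36)]  |A|=453.2491
4. ⊥bis P2·P3 via (13.49,16.32): [(2.5241, 24.153) (21.6151, 19.0952) (33, 22.9837) (33, 36) (7.729, 36)]  |A|=413.9442
5. canonical 5-gon: [(2.5241, 24.153) (21.6151, 19.0952) (33, 22.9837) (33, 36) (7.729, 36)]
6. shoelace: 413.9442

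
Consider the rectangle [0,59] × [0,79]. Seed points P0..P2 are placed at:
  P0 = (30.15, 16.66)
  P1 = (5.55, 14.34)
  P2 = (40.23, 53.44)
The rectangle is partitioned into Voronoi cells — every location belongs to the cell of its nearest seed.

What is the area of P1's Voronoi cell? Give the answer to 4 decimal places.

Area of P1's cell: 810.4697

1. box [0,59]×[0,79]: [(0, 0) (59, 0) (59, 79) (0, 79)]
2. ⊥bis P1·P0 via (17.85,15.5): [(0, 0) (19.3118, 0) (11.8614, 79) (0, 79)]  |A|=1231.3402
3. ⊥bis P1·P2 via (22.89,33.89): [(0, 54.1924) (0, 0) (19.3118, 0) (15.4973, 40.447)]  |A|=810.4697
4. canonical 4-gon: [(0, 54.1924) (0, 0) (19.3118, 0) (15.4973, 40.447)]
5. shoelace: 810.4697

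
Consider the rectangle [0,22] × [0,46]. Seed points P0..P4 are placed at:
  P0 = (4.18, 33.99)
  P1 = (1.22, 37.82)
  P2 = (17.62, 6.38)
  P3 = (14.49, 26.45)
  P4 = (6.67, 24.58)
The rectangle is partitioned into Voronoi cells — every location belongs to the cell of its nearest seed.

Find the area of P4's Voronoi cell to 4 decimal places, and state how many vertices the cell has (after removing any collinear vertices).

1. box [0,22]×[0,46]: [(0, 0) (22, 0) (22, 46) (0, 46)]
2. ⊥bis P4·P0 via (5.425,29.285): [(0, 27.8495) (0, 0) (22, 0) (22, 33.6709)]  |A|=676.7247
3. ⊥bis P4·P1 via (3.945,31.2): [(0, 27.8495) (0, 0) (22, 0) (22, 33.6709)]  |A|=676.7247
4. ⊥bis P4·P2 via (12.145,15.48): [(0, 27.8495) (0, 8.173) (22, 21.4092) (22, 33.6709)]  |A|=351.3202
5. ⊥bis P4·P3 via (10.58,25.515): [(9.4253, 30.3435) (0, 27.8495) (0, 8.173) (12.8747, 15.919)]  |A|=198.9439
6. canonical 4-gon: [(9.4253, 30.3435) (0, 27.8495) (0, 8.173) (12.8747, 15.919)]
7. shoelace: 198.9439

Area of P4's cell: 198.9439 (4 vertices)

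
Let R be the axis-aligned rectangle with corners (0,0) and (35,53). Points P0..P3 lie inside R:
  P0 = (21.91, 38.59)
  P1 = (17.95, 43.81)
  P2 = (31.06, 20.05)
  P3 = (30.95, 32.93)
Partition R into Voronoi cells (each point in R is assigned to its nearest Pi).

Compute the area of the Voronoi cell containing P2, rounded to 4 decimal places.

1. box [0,35]×[0,53]: [(0, 0) (35, 0) (35, 53) (0, 53)]
2. ⊥bis P2·P0 via (26.485,29.32): [(0, 16.2489) (0, 0) (35, 0) (35, 33.5224)]  |A|=870.9979
3. ⊥bis P2·P1 via (24.505,31.93): [(0, 16.2489) (0, 0) (35, 0) (35, 33.5224)]  |A|=870.9979
4. ⊥bis P2·P3 via (31.005,26.49): [(20.5702, 26.4009) (0, 16.2489) (0, 0) (35, 0) (35, 26.5241)]  |A|=820.5061
5. canonical 5-gon: [(20.5702, 26.4009) (0, 16.2489) (0, 0) (35, 0) (35, 26.5241)]
6. shoelace: 820.5061

Area of P2's cell: 820.5061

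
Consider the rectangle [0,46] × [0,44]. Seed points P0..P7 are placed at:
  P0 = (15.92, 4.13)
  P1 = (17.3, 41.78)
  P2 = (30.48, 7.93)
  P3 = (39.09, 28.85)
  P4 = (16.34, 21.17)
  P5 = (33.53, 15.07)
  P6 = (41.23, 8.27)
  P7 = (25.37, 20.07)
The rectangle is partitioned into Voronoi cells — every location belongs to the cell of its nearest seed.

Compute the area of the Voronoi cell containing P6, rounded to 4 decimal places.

1. box [0,46]×[0,44]: [(0, 0) (46, 0) (46, 44) (0, 44)]
2. ⊥bis P6·P0 via (28.575,6.2): [(29.5891, 0) (46, 0) (46, 44) (22.392, 44)]  |A|=880.4151
3. ⊥bis P6·P1 via (29.265,25.025): [(25.89, 22.6149) (29.5891, 0) (46, 0) (46, 36.9757)]  |A|=557.3555
4. ⊥bis P6·P2 via (35.855,8.1): [(35.186, 29.2533) (36.1112, 0) (46, 0) (46, 36.9757)]  |A|=344.5683
5. ⊥bis P6·P3 via (40.16,18.56): [(35.5394, 18.0795) (36.1112, 0) (46, 0) (46, 19.1673)]  |A|=189.6434
6. ⊥bis P6·P4 via (28.785,14.72): [(35.5394, 18.0795) (36.1112, 0) (46, 0) (46, 19.1673)]  |A|=189.6434
7. ⊥bis P6·P5 via (37.38,11.67): [(43.7988, 18.9384) (35.7987, 9.8794) (36.1112, 0) (46, 0) (46, 19.1673)]  |A|=155.6679
8. ⊥bis P6·P7 via (33.3,14.17): [(43.7988, 18.9384) (35.7987, 9.8794) (36.1112, 0) (46, 0) (46, 19.1673)]  |A|=155.6679
9. canonical 5-gon: [(43.7988, 18.9384) (35.7987, 9.8794) (36.1112, 0) (46, 0) (46, 19.1673)]
10. shoelace: 155.6679

Area of P6's cell: 155.6679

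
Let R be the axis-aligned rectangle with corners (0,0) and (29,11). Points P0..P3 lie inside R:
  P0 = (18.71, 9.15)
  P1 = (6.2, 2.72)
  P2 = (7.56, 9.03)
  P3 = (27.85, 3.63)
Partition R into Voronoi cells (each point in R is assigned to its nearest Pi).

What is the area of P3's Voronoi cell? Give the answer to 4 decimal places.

1. box [0,29]×[0,11]: [(0, 0) (29, 0) (29, 11) (0, 11)]
2. ⊥bis P3·P0 via (23.28,6.39): [(19.4208, 0) (29, 0) (29, 11) (26.0642, 11)]  |A|=68.8326
3. ⊥bis P3·P1 via (17.025,3.175): [(19.4208, 0) (29, 0) (29, 11) (26.0642, 11)]  |A|=68.8326
4. ⊥bis P3·P2 via (17.705,6.33): [(19.4208, 0) (29, 0) (29, 11) (26.0642, 11)]  |A|=68.8326
5. canonical 4-gon: [(19.4208, 0) (29, 0) (29, 11) (26.0642, 11)]
6. shoelace: 68.8326

Area of P3's cell: 68.8326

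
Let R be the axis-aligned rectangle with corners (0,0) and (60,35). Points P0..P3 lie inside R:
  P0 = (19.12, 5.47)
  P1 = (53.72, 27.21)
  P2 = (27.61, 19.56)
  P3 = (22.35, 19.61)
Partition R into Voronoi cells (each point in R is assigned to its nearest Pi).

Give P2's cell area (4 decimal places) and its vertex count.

1. box [0,60]×[0,35]: [(0, 0) (60, 0) (60, 35) (0, 35)]
2. ⊥bis P2·P0 via (23.365,12.515): [(0, 26.5937) (44.1349, 0) (60, 0) (60, 35) (0, 35)]  |A|=1513.1451
3. ⊥bis P2·P1 via (40.665,23.385): [(0, 26.5937) (44.1349, 0) (47.5166, 0) (37.2619, 35) (0, 35)]  |A|=896.7689
4. ⊥bis P2·P3 via (24.98,19.585): [(24.904, 11.5877) (44.1349, 0) (47.5166, 0) (37.2619, 35) (25.1265, 35)]  |A|=497.9585
5. canonical 5-gon: [(24.904, 11.5877) (44.1349, 0) (47.5166, 0) (37.2619, 35) (25.1265, 35)]
6. shoelace: 497.9585

Area of P2's cell: 497.9585 (5 vertices)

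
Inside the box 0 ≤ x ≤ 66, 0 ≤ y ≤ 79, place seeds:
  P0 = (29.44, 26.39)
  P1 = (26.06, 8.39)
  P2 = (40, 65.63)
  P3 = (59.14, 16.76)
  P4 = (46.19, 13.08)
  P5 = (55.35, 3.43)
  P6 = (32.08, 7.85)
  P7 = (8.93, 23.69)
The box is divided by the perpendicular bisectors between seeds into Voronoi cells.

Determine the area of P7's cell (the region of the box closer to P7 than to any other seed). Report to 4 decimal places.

Area of P7's cell: 887.0871

1. box [0,66]×[0,79]: [(0, 0) (66, 0) (66, 79) (0, 79)]
2. ⊥bis P7·P0 via (19.185,25.04): [(0, 0) (22.4813, 0) (12.0815, 79) (0, 79)]  |A|=1365.2338
3. ⊥bis P7·P1 via (17.495,16.04): [(0, 0) (3.1686, 0) (20.0005, 18.8452) (12.0815, 79) (0, 79)]  |A|=1183.2573
4. ⊥bis P7·P2 via (24.465,44.66): [(0, 62.7842) (0, 0) (3.1686, 0) (20.0005, 18.8452) (15.7525, 51.1144)]  |A|=887.0871
5. ⊥bis P7·P3 via (34.035,20.225): [(0, 62.7842) (0, 0) (3.1686, 0) (20.0005, 18.8452) (15.7525, 51.1144)]  |A|=887.0871
6. ⊥bis P7·P4 via (27.56,18.385): [(0, 62.7842) (0, 0) (3.1686, 0) (20.0005, 18.8452) (15.7525, 51.1144)]  |A|=887.0871
7. ⊥bis P7·P5 via (32.14,13.56): [(0, 62.7842) (0, 0) (3.1686, 0) (20.0005, 18.8452) (15.7525, 51.1144)]  |A|=887.0871
8. ⊥bis P7·P6 via (20.505,15.77): [(0, 62.7842) (0, 0) (3.1686, 0) (20.0005, 18.8452) (15.7525, 51.1144)]  |A|=887.0871
9. canonical 5-gon: [(0, 62.7842) (0, 0) (3.1686, 0) (20.0005, 18.8452) (15.7525, 51.1144)]
10. shoelace: 887.0871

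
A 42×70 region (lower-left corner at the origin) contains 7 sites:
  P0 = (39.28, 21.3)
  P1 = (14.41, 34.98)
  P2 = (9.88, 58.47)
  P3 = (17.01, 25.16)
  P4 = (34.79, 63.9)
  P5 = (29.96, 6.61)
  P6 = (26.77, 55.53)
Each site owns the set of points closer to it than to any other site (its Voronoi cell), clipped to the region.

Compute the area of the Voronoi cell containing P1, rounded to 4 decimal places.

Area of P1's cell: 458.1983

1. box [0,42]×[0,70]: [(0, 0) (42, 0) (42, 70) (0, 70)]
2. ⊥bis P1·P0 via (26.845,28.14): [(0, 0) (11.3663, 0) (42, 55.6915) (42, 70) (0, 70)]  |A|=2086.9814
3. ⊥bis P1·P2 via (12.145,46.725): [(0, 44.3829) (0, 0) (11.3663, 0) (40.0254, 52.1017)]  |A|=1184.3218
4. ⊥bis P1·P3 via (15.71,30.07): [(0, 44.3829) (0, 25.9105) (29.9857, 33.8497) (40.0254, 52.1017)]  |A|=603.4763
5. ⊥bis P1·P4 via (24.6,49.44): [(24.9488, 49.1942) (0, 44.3829) (0, 25.9105) (29.9857, 33.8497) (34.6613, 42.3498)]  |A|=537.762
6. ⊥bis P1·P5 via (22.185,20.795): [(24.9488, 49.1942) (0, 44.3829) (0, 25.9105) (29.9857, 33.8497) (34.6613, 42.3498)]  |A|=537.762
7. ⊥bis P1·P6 via (20.59,45.255): [(16.689, 47.6013) (0, 44.3829) (0, 25.9105) (29.9857, 33.8497) (32.364, 38.1734)]  |A|=458.1983
8. canonical 5-gon: [(16.689, 47.6013) (0, 44.3829) (0, 25.9105) (29.9857, 33.8497) (32.364, 38.1734)]
9. shoelace: 458.1983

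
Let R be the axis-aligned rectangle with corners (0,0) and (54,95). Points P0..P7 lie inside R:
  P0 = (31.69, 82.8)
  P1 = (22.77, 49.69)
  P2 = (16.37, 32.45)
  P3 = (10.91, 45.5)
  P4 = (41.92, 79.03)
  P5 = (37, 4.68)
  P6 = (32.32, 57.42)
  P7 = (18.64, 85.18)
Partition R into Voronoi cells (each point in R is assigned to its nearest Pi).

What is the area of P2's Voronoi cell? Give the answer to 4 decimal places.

Area of P2's cell: 959.0019

1. box [0,54]×[0,95]: [(0, 0) (54, 0) (54, 95) (0, 95)]
2. ⊥bis P2·P0 via (24.03,57.625): [(0, 64.9366) (0, 0) (54, 0) (54, 48.506)]  |A|=3062.9512
3. ⊥bis P2·P1 via (19.57,41.07): [(0, 48.335) (0, 0) (54, 0) (54, 28.2886)]  |A|=2068.8352
4. ⊥bis P2·P3 via (13.64,38.975): [(19.0811, 41.2515) (0, 33.2681) (0, 0) (54, 0) (54, 28.2886)]  |A|=1925.0896
5. ⊥bis P2·P4 via (29.145,55.74): [(19.0811, 41.2515) (0, 33.2681) (0, 0) (54, 0) (54, 28.2886)]  |A|=1925.0896
6. ⊥bis P2·P5 via (26.685,18.565): [(44.5141, 31.81) (19.0811, 41.2515) (0, 33.2681) (0, 0) (1.6947, 0)]  |A|=959.0019
7. ⊥bis P2·P6 via (24.345,44.935): [(44.5141, 31.81) (19.0811, 41.2515) (0, 33.2681) (0, 0) (1.6947, 0)]  |A|=959.0019
8. ⊥bis P2·P7 via (17.505,58.815): [(44.5141, 31.81) (19.0811, 41.2515) (0, 33.2681) (0, 0) (1.6947, 0)]  |A|=959.0019
9. canonical 5-gon: [(44.5141, 31.81) (19.0811, 41.2515) (0, 33.2681) (0, 0) (1.6947, 0)]
10. shoelace: 959.0019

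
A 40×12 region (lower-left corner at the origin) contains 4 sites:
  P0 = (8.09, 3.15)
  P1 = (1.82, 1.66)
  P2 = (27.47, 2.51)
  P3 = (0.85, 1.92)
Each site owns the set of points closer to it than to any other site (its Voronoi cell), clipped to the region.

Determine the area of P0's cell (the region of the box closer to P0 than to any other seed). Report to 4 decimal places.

1. box [0,40]×[0,12]: [(0, 0) (40, 0) (40, 12) (0, 12)]
2. ⊥bis P0·P1 via (4.955,2.405): [(5.5265, 0) (40, 0) (40, 12) (2.6748, 12)]  |A|=430.7918
3. ⊥bis P0·P2 via (17.78,2.83): [(5.5265, 0) (17.6865, 0) (18.0828, 12) (2.6748, 12)]  |A|=165.408
4. ⊥bis P0·P3 via (4.47,2.535): [(3.3313, 9.2377) (5.5265, 0) (17.6865, 0) (18.0828, 12) (2.862, 12)]  |A|=165.1495
5. canonical 5-gon: [(3.3313, 9.2377) (5.5265, 0) (17.6865, 0) (18.0828, 12) (2.862, 12)]
6. shoelace: 165.1495

Area of P0's cell: 165.1495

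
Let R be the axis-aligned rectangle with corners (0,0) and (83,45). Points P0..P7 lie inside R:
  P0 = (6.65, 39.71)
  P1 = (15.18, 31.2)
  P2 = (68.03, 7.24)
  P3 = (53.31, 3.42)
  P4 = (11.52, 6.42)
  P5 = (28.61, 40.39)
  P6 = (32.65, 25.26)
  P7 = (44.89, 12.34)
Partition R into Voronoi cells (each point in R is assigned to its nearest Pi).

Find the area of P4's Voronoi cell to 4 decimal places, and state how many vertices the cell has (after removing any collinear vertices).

Area of P4's cell: 505.2207 (5 vertices)

1. box [0,83]×[0,45]: [(0, 0) (83, 0) (83, 45) (0, 45)]
2. ⊥bis P4·P0 via (9.085,23.065): [(0, 21.736) (0, 0) (83, 0) (83, 33.878)]  |A|=2307.9807
3. ⊥bis P4·P1 via (13.35,18.81): [(0, 20.7818) (0, 0) (83, 0) (83, 8.5227)]  |A|=1216.1369
4. ⊥bis P4·P2 via (39.775,6.83): [(39.6575, 14.9244) (0, 20.7818) (0, 0) (39.8741, 0)]  |A|=709.6256
5. ⊥bis P4·P3 via (32.415,4.92): [(33.2016, 15.8779) (0, 20.7818) (0, 0) (32.0618, 0)]  |A|=599.5321
6. ⊥bis P4·P5 via (20.065,23.405): [(33.2016, 15.8779) (0, 20.7818) (0, 0) (32.0618, 0)]  |A|=599.5321
7. ⊥bis P4·P6 via (22.085,15.84): [(32.3708, 4.304) (20.3601, 17.7746) (0, 20.7818) (0, 0) (32.0618, 0)]  |A|=524.4304
8. ⊥bis P4·P7 via (28.205,9.38): [(28.2944, 8.8758) (20.3601, 17.7746) (0, 20.7818) (0, 0) (29.8691, 0)]  |A|=505.2207
9. canonical 5-gon: [(28.2944, 8.8758) (20.3601, 17.7746) (0, 20.7818) (0, 0) (29.8691, 0)]
10. shoelace: 505.2207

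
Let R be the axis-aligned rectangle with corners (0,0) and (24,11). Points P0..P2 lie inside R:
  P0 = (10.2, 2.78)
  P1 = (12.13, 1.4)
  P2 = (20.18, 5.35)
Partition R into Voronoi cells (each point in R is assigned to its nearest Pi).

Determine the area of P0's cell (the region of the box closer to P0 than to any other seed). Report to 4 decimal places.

Area of P0's cell: 140.8590

1. box [0,24]×[0,11]: [(0, 0) (24, 0) (24, 11) (0, 11)]
2. ⊥bis P0·P1 via (11.165,2.09): [(0, 0) (9.6706, 0) (17.5359, 11) (0, 11)]  |A|=149.6356
3. ⊥bis P0·P2 via (15.19,4.065): [(0, 0) (9.6706, 0) (14.4982, 6.7516) (13.4041, 11) (0, 11)]  |A|=140.859
4. canonical 5-gon: [(0, 0) (9.6706, 0) (14.4982, 6.7516) (13.4041, 11) (0, 11)]
5. shoelace: 140.859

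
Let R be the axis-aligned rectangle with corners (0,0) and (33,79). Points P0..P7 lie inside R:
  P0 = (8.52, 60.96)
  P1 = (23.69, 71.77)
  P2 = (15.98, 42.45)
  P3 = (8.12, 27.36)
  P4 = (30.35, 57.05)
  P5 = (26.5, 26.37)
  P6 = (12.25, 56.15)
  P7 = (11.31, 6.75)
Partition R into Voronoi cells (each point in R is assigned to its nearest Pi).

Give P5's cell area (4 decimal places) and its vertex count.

Area of P5's cell: 397.0100 (5 vertices)

1. box [0,33]×[0,79]: [(0, 0) (33, 0) (33, 79) (0, 79)]
2. ⊥bis P5·P0 via (17.51,43.665): [(0, 34.5632) (0, 0) (33, 0) (33, 51.7168)]  |A|=1423.62
3. ⊥bis P5·P1 via (25.095,49.07): [(28.2884, 49.2677) (0, 34.5632) (0, 0) (33, 0) (33, 49.5593)]  |A|=1418.5374
4. ⊥bis P5·P2 via (21.24,34.41): [(0, 20.5142) (0, 0) (33, 0) (33, 42.1037)]  |A|=1033.1955
5. ⊥bis P5·P3 via (17.31,26.865): [(17.5877, 32.0206) (15.863, 0) (33, 0) (33, 42.1037)]  |A|=598.8264
6. ⊥bis P5·P4 via (28.425,41.71): [(31.7587, 41.2917) (17.5877, 32.0206) (15.863, 0) (33, 0) (33, 41.1359)]  |A|=598.2257
7. ⊥bis P5·P6 via (19.375,41.26): [(31.7587, 41.2917) (17.5877, 32.0206) (15.863, 0) (33, 0) (33, 41.1359)]  |A|=598.2257
8. ⊥bis P5·P7 via (18.905,16.56): [(31.7587, 41.2917) (17.5877, 32.0206) (16.841, 18.158) (33, 5.6475) (33, 41.1359)]  |A|=397.01
9. canonical 5-gon: [(31.7587, 41.2917) (17.5877, 32.0206) (16.841, 18.158) (33, 5.6475) (33, 41.1359)]
10. shoelace: 397.01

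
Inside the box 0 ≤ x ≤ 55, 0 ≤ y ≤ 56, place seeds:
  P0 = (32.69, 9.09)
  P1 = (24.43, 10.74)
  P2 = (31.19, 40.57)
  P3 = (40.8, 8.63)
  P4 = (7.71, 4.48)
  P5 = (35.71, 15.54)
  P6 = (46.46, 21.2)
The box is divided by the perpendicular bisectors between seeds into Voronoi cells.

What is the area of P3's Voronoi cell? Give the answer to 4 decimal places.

1. box [0,55]×[0,56]: [(0, 0) (55, 0) (55, 56) (0, 56)]
2. ⊥bis P3·P0 via (36.745,8.86): [(36.2425, 0) (55, 0) (55, 56) (39.4188, 56)]  |A|=961.4851
3. ⊥bis P3·P1 via (32.615,9.685): [(36.2425, 0) (55, 0) (55, 56) (39.4188, 56)]  |A|=961.4851
4. ⊥bis P3·P2 via (35.995,24.6): [(37.6663, 25.1029) (36.2425, 0) (55, 0) (55, 30.3182)]  |A|=498.1969
5. ⊥bis P3·P4 via (24.255,6.555): [(37.6663, 25.1029) (36.2425, 0) (55, 0) (55, 30.3182)]  |A|=498.1969
6. ⊥bis P3·P5 via (38.255,12.085): [(36.8701, 11.0648) (36.2425, 0) (55, 0) (55, 24.4196)]  |A|=325.1374
7. ⊥bis P3·P6 via (43.63,14.915): [(42.6785, 15.3434) (36.8701, 11.0648) (36.2425, 0) (55, 0) (55, 9.7953)]  |A|=235.0412
8. canonical 5-gon: [(42.6785, 15.3434) (36.8701, 11.0648) (36.2425, 0) (55, 0) (55, 9.7953)]
9. shoelace: 235.0412

Area of P3's cell: 235.0412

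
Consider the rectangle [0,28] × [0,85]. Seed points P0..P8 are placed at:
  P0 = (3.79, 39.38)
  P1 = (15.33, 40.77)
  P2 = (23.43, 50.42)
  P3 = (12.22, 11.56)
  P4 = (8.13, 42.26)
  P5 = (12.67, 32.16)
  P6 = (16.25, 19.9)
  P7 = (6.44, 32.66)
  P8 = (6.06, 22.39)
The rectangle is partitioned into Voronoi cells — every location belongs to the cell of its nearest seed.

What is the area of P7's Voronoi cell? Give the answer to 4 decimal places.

Area of P7's cell: 78.7875

1. box [0,28]×[0,85]: [(0, 0) (28, 0) (28, 85) (0, 85)]
2. ⊥bis P7·P0 via (5.115,36.02): [(0, 34.0029) (0, 0) (28, 0) (28, 45.0446)]  |A|=1106.6652
3. ⊥bis P7·P1 via (10.885,36.715): [(9.8247, 37.8773) (0, 34.0029) (0, 0) (28, 0) (28, 17.9539)]  |A|=860.475
4. ⊥bis P7·P2 via (14.935,41.54): [(9.8247, 37.8773) (0, 34.0029) (0, 0) (28, 0) (28, 17.9539)]  |A|=860.475
5. ⊥bis P7·P3 via (9.33,22.11): [(21.2338, 25.3709) (9.8247, 37.8773) (0, 34.0029) (0, 19.5542)]  |A|=236.9381
6. ⊥bis P7·P4 via (7.285,37.46): [(21.2338, 25.3709) (10.7641, 36.8475) (8.3093, 37.2797) (0, 34.0029) (0, 19.5542)]  |A|=235.8772
7. ⊥bis P7·P5 via (9.555,32.41): [(8.7148, 21.9415) (9.923, 36.9956) (8.3093, 37.2797) (0, 34.0029) (0, 19.5542)]  |A|=139.6665
8. ⊥bis P7·P6 via (11.345,26.28): [(4.034, 20.6593) (8.913, 24.4102) (9.923, 36.9956) (8.3093, 37.2797) (0, 34.0029) (0, 19.5542)]  |A|=134.0156
9. ⊥bis P7·P8 via (6.25,27.525): [(9.1543, 27.4175) (9.923, 36.9956) (8.3093, 37.2797) (0, 34.0029) (0, 27.7563)]  |A|=78.7875
10. canonical 5-gon: [(9.1543, 27.4175) (9.923, 36.9956) (8.3093, 37.2797) (0, 34.0029) (0, 27.7563)]
11. shoelace: 78.7875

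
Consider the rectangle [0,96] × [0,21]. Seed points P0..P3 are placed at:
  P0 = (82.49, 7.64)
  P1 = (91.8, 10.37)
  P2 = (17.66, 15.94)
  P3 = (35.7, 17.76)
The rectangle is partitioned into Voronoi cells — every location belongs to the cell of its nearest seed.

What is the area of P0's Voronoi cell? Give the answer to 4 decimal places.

1. box [0,96]×[0,21]: [(0, 0) (96, 0) (96, 21) (0, 21)]
2. ⊥bis P0·P1 via (87.145,9.005): [(0, 0) (89.7856, 0) (83.6277, 21) (0, 21)]  |A|=1820.8389
3. ⊥bis P0·P2 via (50.075,11.79): [(48.5656, 0) (89.7856, 0) (83.6277, 21) (51.2541, 21)]  |A|=772.7322
4. ⊥bis P0·P3 via (59.095,12.7): [(56.3482, 0) (89.7856, 0) (83.6277, 21) (60.8902, 21)]  |A|=589.8363
5. canonical 4-gon: [(56.3482, 0) (89.7856, 0) (83.6277, 21) (60.8902, 21)]
6. shoelace: 589.8363

Area of P0's cell: 589.8363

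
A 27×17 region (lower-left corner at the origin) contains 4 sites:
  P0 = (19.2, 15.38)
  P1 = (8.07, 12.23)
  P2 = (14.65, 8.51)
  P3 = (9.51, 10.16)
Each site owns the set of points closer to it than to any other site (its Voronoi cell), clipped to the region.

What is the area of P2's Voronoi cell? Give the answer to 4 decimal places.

Area of P2's cell: 161.8844

1. box [0,27]×[0,17]: [(0, 0) (27, 0) (27, 17) (0, 17)]
2. ⊥bis P2·P0 via (16.925,11.945): [(0, 0) (27, 0) (27, 5.2723) (9.2925, 17) (0, 17)]  |A|=355.1662
3. ⊥bis P2·P1 via (11.36,10.37): [(5.4973, 0) (27, 0) (27, 5.2723) (13.5239, 14.1975)]  |A|=188.1678
4. ⊥bis P2·P3 via (12.08,9.335): [(9.0834, 0) (27, 0) (27, 5.2723) (13.6204, 14.1336)]  |A|=161.8844
5. canonical 4-gon: [(9.0834, 0) (27, 0) (27, 5.2723) (13.6204, 14.1336)]
6. shoelace: 161.8844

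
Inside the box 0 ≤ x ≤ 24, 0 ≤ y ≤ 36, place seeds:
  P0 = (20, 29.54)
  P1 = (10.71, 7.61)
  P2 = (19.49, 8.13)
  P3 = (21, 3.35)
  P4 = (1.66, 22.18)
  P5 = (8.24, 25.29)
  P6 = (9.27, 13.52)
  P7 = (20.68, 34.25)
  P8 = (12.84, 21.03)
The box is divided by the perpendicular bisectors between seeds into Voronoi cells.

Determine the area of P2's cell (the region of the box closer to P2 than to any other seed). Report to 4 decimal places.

Area of P2's cell: 95.0201

1. box [0,24]×[0,36]: [(0, 0) (24, 0) (24, 36) (0, 36)]
2. ⊥bis P2·P0 via (19.745,18.835): [(0, 19.3053) (0, 0) (24, 0) (24, 18.7336)]  |A|=456.4678
3. ⊥bis P2·P1 via (15.1,7.87): [(14.4431, 18.9613) (15.5661, 0) (24, 0) (24, 18.7336)]  |A|=169.4764
4. ⊥bis P2·P3 via (20.245,5.74): [(14.4431, 18.9613) (15.3183, 4.1837) (24, 6.9262) (24, 18.7336)]  |A|=121.7686
5. ⊥bis P2·P4 via (10.575,15.155): [(14.4431, 18.9613) (15.3183, 4.1837) (24, 6.9262) (24, 18.7336)]  |A|=121.7686
6. ⊥bis P2·P5 via (13.865,16.71): [(17.1988, 18.8957) (14.5499, 17.159) (15.3183, 4.1837) (24, 6.9262) (24, 18.7336)]  |A|=119.2888
7. ⊥bis P2·P6 via (14.38,10.825): [(18.6186, 18.8618) (14.87, 11.754) (15.3183, 4.1837) (24, 6.9262) (24, 18.7336)]  |A|=106.7429
8. ⊥bis P2·P7 via (20.085,21.19): [(18.6186, 18.8618) (14.87, 11.754) (15.3183, 4.1837) (24, 6.9262) (24, 18.7336)]  |A|=106.7429
9. ⊥bis P2·P8 via (16.165,14.58): [(16.4333, 14.7183) (14.87, 11.754) (15.3183, 4.1837) (24, 6.9262) (24, 18.619)]  |A|=95.0201
10. canonical 5-gon: [(16.4333, 14.7183) (14.87, 11.754) (15.3183, 4.1837) (24, 6.9262) (24, 18.619)]
11. shoelace: 95.0201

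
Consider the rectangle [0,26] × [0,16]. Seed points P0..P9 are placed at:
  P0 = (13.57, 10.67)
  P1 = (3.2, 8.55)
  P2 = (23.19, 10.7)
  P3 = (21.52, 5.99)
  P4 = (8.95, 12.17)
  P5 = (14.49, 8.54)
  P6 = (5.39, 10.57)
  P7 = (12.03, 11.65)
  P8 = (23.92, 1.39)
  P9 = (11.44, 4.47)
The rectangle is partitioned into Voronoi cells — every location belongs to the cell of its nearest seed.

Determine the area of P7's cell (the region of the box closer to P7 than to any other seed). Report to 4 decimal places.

1. box [0,26]×[0,16]: [(0, 0) (26, 0) (26, 16) (0, 16)]
2. ⊥bis P7·P0 via (12.8,11.16): [(0, 0) (5.6982, 0) (15.88, 16) (0, 16)]  |A|=172.6255
3. ⊥bis P7·P1 via (7.615,10.1): [(9.2187, 5.5322) (15.88, 16) (5.5437, 16)]  |A|=54.0996
4. ⊥bis P7·P2 via (17.61,11.175): [(9.2187, 5.5322) (15.88, 16) (5.5437, 16)]  |A|=54.0996
5. ⊥bis P7·P3 via (16.775,8.82): [(9.2187, 5.5322) (15.88, 16) (5.5437, 16)]  |A|=54.0996
6. ⊥bis P7·P4 via (10.49,11.91): [(9.4835, 5.9483) (15.88, 16) (11.1805, 16)]  |A|=23.6188
7. ⊥bis P7·P5 via (13.26,10.095): [(9.7094, 7.2865) (10.9691, 8.2829) (15.88, 16) (11.1805, 16)]  |A|=22.8885
8. ⊥bis P7·P6 via (8.71,11.11): [(9.7094, 7.2865) (10.9691, 8.2829) (15.88, 16) (11.1805, 16)]  |A|=22.8885
9. ⊥bis P7·P8 via (17.975,6.52): [(9.7094, 7.2865) (10.9691, 8.2829) (15.88, 16) (11.1805, 16)]  |A|=22.8885
10. ⊥bis P7·P9 via (11.735,8.06): [(9.8659, 8.2136) (10.7859, 8.138) (10.9691, 8.2829) (15.88, 16) (11.1805, 16)]  |A|=22.4561
11. canonical 5-gon: [(9.8659, 8.2136) (10.7859, 8.138) (10.9691, 8.2829) (15.88, 16) (11.1805, 16)]
12. shoelace: 22.4561

Area of P7's cell: 22.4561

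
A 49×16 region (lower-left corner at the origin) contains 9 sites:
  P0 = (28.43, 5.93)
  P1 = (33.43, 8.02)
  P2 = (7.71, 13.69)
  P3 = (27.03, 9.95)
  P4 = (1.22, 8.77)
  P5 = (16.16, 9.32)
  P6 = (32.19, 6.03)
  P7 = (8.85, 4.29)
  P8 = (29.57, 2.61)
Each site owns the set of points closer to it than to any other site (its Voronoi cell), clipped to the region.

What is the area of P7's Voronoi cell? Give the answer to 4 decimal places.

1. box [0,49]×[0,16]: [(0, 0) (49, 0) (49, 16) (0, 16)]
2. ⊥bis P7·P0 via (18.64,5.11): [(0, 0) (19.068, 0) (17.7279, 16) (0, 16)]  |A|=294.367
3. ⊥bis P7·P1 via (21.14,6.155): [(0, 0) (19.068, 0) (17.7279, 16) (0, 16)]  |A|=294.367
4. ⊥bis P7·P2 via (8.28,8.99): [(0, 7.9858) (0, 0) (19.068, 0) (18.2141, 10.1948)]  |A|=169.9244
5. ⊥bis P7·P3 via (17.94,7.12): [(17.0275, 10.0509) (0, 7.9858) (0, 0) (19.068, 0) (18.6673, 4.7838)]  |A|=166.6815
6. ⊥bis P7·P4 via (5.035,6.53): [(17.0275, 10.0509) (6.3414, 8.7549) (1.2009, 0) (19.068, 0) (18.6673, 4.7838)]  |A|=136.1043
7. ⊥bis P7·P5 via (12.505,6.805): [(10.7919, 9.2946) (6.3414, 8.7549) (1.2009, 0) (17.1875, 0)]  |A|=92.3896
8. ⊥bis P7·P6 via (20.52,5.16): [(10.7919, 9.2946) (6.3414, 8.7549) (1.2009, 0) (17.1875, 0)]  |A|=92.3896
9. ⊥bis P7·P8 via (19.21,3.45): [(10.7919, 9.2946) (6.3414, 8.7549) (1.2009, 0) (17.1875, 0)]  |A|=92.3896
10. canonical 4-gon: [(10.7919, 9.2946) (6.3414, 8.7549) (1.2009, 0) (17.1875, 0)]
11. shoelace: 92.3896

Area of P7's cell: 92.3896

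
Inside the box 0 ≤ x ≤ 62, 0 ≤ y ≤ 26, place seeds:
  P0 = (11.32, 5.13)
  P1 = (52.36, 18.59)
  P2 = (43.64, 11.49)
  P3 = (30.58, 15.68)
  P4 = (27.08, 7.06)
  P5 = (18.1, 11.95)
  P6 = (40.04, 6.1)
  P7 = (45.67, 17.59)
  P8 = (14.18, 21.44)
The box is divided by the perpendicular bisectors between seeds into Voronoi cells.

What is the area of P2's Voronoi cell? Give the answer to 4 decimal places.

1. box [0,62]×[0,26]: [(0, 0) (62, 0) (62, 26) (0, 26)]
2. ⊥bis P2·P0 via (27.48,8.31): [(29.1153, 0) (62, 0) (62, 26) (23.9989, 26)]  |A|=921.5156
3. ⊥bis P2·P1 via (48,15.04): [(29.1153, 0) (60.2459, 0) (39.0761, 26) (23.9989, 26)]  |A|=600.7019
4. ⊥bis P2·P3 via (37.11,13.585): [(32.7516, 0) (60.2459, 0) (40.523, 24.2231)]  |A|=332.998
5. ⊥bis P2·P4 via (35.36,9.275): [(35.527, 8.6508) (37.8412, 0) (60.2459, 0) (40.523, 24.2231)]  |A|=310.9834
6. ⊥bis P2·P5 via (30.87,11.72): [(35.527, 8.6508) (37.8412, 0) (60.2459, 0) (40.523, 24.2231)]  |A|=310.9834
7. ⊥bis P2·P6 via (41.84,8.795): [(36.6791, 12.242) (55.0081, 0) (60.2459, 0) (40.523, 24.2231)]  |A|=196.7663
8. ⊥bis P2·P7 via (44.655,14.54): [(38.1147, 16.7165) (36.6791, 12.242) (55.0081, 0) (60.2459, 0) (49.8017, 12.8273)]  |A|=148.2188
9. ⊥bis P2·P8 via (28.91,16.465): [(38.1147, 16.7165) (36.6791, 12.242) (55.0081, 0) (60.2459, 0) (49.8017, 12.8273)]  |A|=148.2188
10. canonical 5-gon: [(38.1147, 16.7165) (36.6791, 12.242) (55.0081, 0) (60.2459, 0) (49.8017, 12.8273)]
11. shoelace: 148.2188

Area of P2's cell: 148.2188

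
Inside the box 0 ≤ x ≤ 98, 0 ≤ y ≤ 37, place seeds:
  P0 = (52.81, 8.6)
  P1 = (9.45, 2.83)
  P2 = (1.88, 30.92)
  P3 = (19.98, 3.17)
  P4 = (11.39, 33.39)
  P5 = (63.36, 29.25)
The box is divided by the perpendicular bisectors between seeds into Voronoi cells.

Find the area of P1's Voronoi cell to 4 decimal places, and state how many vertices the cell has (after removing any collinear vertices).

Area of P1's cell: 248.3374 (5 vertices)

1. box [0,98]×[0,37]: [(0, 0) (98, 0) (98, 37) (0, 37)]
2. ⊥bis P1·P0 via (31.13,5.715): [(0, 0) (31.8905, 0) (26.9668, 37) (0, 37)]  |A|=1088.861
3. ⊥bis P1·P2 via (5.665,16.875): [(0, 15.3483) (0, 0) (31.8905, 0) (28.8147, 23.1136)]  |A|=589.6819
4. ⊥bis P1·P3 via (14.715,3): [(14.1928, 19.1732) (0, 15.3483) (0, 0) (14.8119, 0)]  |A|=250.913
5. ⊥bis P1·P4 via (10.42,18.11): [(14.2349, 17.8678) (10.2806, 18.1189) (0, 15.3483) (0, 0) (14.8119, 0)]  |A|=248.3374
6. ⊥bis P1·P5 via (36.405,16.04): [(14.2349, 17.8678) (10.2806, 18.1189) (0, 15.3483) (0, 0) (14.8119, 0)]  |A|=248.3374
7. canonical 5-gon: [(14.2349, 17.8678) (10.2806, 18.1189) (0, 15.3483) (0, 0) (14.8119, 0)]
8. shoelace: 248.3374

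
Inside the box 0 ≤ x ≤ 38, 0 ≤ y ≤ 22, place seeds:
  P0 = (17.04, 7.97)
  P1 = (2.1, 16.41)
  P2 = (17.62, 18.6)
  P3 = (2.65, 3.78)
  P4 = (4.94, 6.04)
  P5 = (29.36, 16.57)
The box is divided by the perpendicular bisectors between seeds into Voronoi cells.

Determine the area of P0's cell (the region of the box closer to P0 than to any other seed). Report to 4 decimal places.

Area of P0's cell: 214.1955

1. box [0,38]×[0,22]: [(0, 0) (38, 0) (38, 22) (0, 22)]
2. ⊥bis P0·P1 via (9.57,12.19): [(2.6835, 0) (38, 0) (38, 22) (15.1119, 22)]  |A|=640.2498
3. ⊥bis P0·P2 via (17.33,13.285): [(10.4021, 13.663) (2.6835, 0) (38, 0) (38, 12.1572)]  |A|=409.0206
4. ⊥bis P0·P3 via (9.845,5.875): [(10.4021, 13.663) (8.5381, 10.3634) (11.5556, 0) (38, 0) (38, 12.1572)]  |A|=363.0481
5. ⊥bis P0·P4 via (10.99,7.005): [(10.4021, 13.663) (10.0324, 13.0085) (12.1073, 0) (38, 0) (38, 12.1572)]  |A|=347.7259
6. ⊥bis P0·P5 via (23.2,12.27): [(22.6958, 12.9922) (10.4021, 13.663) (10.0324, 13.0085) (12.1073, 0) (31.7651, 0)]  |A|=214.1955
7. canonical 5-gon: [(22.6958, 12.9922) (10.4021, 13.663) (10.0324, 13.0085) (12.1073, 0) (31.7651, 0)]
8. shoelace: 214.1955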